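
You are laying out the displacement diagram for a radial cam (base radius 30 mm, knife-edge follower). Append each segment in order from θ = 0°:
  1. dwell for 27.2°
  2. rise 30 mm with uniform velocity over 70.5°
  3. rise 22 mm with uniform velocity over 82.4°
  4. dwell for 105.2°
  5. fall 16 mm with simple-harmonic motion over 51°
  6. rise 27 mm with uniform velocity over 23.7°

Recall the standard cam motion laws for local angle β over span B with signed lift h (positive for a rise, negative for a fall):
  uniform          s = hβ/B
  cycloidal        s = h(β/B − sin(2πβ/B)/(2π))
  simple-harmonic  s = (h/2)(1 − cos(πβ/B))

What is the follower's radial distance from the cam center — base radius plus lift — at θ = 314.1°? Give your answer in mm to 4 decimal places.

seg 1 [0°–27.2°] dwell: s stays 0.0000
seg 2 [27.2°–97.7°] uniform, h=30: full span → s += 30 → s = 30.0000
seg 3 [97.7°–180.1°] uniform, h=22: full span → s += 22 → s = 52.0000
seg 4 [180.1°–285.3°] dwell: s stays 52.0000
seg 5 [285.3°–336.3°] simple-harmonic, h=-16: θ=314.1° here. β=28.8, B=51. -16/2·(1 − cos(π·0.5647)) = -9.6151 → s = 42.3849
radial distance = base radius + s = 30 + 42.3849 = 72.3849

72.3849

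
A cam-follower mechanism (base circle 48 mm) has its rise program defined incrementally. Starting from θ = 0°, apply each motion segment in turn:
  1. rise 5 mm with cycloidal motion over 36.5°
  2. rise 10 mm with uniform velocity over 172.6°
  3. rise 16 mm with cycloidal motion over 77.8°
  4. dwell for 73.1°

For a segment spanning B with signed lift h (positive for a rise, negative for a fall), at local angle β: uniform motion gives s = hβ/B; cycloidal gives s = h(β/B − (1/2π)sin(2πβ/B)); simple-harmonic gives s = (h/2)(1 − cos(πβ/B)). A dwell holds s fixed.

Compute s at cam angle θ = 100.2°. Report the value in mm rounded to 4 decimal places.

seg 1 [0°–36.5°] cycloidal, h=5: full span → s += 5 → s = 5.0000
seg 2 [36.5°–209.1°] uniform, h=10: θ=100.2° here. β=63.7, B=172.6. 10·63.7/172.6 = 3.6906 → s = 8.6906

8.6906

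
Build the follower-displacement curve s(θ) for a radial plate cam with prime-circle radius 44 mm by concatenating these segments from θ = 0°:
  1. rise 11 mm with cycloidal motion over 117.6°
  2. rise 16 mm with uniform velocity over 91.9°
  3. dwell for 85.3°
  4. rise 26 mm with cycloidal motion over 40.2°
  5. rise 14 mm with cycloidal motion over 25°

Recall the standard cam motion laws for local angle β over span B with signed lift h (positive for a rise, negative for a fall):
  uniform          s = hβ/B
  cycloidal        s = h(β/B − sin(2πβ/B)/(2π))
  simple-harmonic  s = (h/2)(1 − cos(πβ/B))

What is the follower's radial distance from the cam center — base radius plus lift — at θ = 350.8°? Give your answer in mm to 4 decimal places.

seg 1 [0°–117.6°] cycloidal, h=11: full span → s += 11 → s = 11.0000
seg 2 [117.6°–209.5°] uniform, h=16: full span → s += 16 → s = 27.0000
seg 3 [209.5°–294.8°] dwell: s stays 27.0000
seg 4 [294.8°–335°] cycloidal, h=26: full span → s += 26 → s = 53.0000
seg 5 [335°–360°] cycloidal, h=14: θ=350.8° here. β=15.8, B=25. 14·(0.6320 − sin(2π·0.6320)/(2π)) = 10.4913 → s = 63.4913
radial distance = base radius + s = 44 + 63.4913 = 107.4913

107.4913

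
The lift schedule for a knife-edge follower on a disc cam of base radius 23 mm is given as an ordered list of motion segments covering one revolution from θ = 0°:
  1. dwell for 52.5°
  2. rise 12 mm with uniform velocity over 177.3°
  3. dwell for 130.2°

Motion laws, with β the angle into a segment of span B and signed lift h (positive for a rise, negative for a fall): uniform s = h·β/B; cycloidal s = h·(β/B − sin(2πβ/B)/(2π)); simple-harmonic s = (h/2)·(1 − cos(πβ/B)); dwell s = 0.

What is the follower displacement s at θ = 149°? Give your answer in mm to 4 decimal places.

seg 1 [0°–52.5°] dwell: s stays 0.0000
seg 2 [52.5°–229.8°] uniform, h=12: θ=149° here. β=96.5, B=177.3. 12·96.5/177.3 = 6.5313 → s = 6.5313

6.5313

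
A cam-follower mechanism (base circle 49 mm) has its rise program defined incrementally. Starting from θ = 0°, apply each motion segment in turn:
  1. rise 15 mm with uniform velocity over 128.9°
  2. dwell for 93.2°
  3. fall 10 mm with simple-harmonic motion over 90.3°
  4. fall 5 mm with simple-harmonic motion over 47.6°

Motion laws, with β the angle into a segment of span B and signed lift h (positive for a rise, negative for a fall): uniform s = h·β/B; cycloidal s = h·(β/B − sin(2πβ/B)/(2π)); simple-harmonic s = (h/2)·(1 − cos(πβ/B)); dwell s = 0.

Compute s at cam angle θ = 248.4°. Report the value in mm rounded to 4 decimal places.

seg 1 [0°–128.9°] uniform, h=15: full span → s += 15 → s = 15.0000
seg 2 [128.9°–222.1°] dwell: s stays 15.0000
seg 3 [222.1°–312.4°] simple-harmonic, h=-10: θ=248.4° here. β=26.3, B=90.3. -10/2·(1 − cos(π·0.2913)) = -1.9510 → s = 13.0490

13.0490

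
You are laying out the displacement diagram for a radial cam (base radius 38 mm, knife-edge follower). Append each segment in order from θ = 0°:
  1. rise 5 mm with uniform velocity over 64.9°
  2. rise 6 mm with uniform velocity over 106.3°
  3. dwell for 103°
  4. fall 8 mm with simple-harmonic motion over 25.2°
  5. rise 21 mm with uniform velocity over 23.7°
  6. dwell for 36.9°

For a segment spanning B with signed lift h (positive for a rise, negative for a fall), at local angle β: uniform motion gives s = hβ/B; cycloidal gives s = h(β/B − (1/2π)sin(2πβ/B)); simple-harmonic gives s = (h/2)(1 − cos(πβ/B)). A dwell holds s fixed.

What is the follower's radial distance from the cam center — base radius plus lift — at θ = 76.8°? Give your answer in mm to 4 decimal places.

seg 1 [0°–64.9°] uniform, h=5: full span → s += 5 → s = 5.0000
seg 2 [64.9°–171.2°] uniform, h=6: θ=76.8° here. β=11.9, B=106.3. 6·11.9/106.3 = 0.6717 → s = 5.6717
radial distance = base radius + s = 38 + 5.6717 = 43.6717

43.6717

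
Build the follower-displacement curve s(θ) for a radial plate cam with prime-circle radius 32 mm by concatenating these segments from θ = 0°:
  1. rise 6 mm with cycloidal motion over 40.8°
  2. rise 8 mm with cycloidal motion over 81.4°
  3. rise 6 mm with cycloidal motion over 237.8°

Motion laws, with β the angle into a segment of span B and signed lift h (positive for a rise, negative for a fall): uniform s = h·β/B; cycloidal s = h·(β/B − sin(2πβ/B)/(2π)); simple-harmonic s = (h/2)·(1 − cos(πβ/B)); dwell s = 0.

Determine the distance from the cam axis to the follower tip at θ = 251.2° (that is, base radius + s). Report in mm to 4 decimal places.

seg 1 [0°–40.8°] cycloidal, h=6: full span → s += 6 → s = 6.0000
seg 2 [40.8°–122.2°] cycloidal, h=8: full span → s += 8 → s = 14.0000
seg 3 [122.2°–360°] cycloidal, h=6: θ=251.2° here. β=129, B=237.8. 6·(0.5425 − sin(2π·0.5425)/(2π)) = 3.5067 → s = 17.5067
radial distance = base radius + s = 32 + 17.5067 = 49.5067

49.5067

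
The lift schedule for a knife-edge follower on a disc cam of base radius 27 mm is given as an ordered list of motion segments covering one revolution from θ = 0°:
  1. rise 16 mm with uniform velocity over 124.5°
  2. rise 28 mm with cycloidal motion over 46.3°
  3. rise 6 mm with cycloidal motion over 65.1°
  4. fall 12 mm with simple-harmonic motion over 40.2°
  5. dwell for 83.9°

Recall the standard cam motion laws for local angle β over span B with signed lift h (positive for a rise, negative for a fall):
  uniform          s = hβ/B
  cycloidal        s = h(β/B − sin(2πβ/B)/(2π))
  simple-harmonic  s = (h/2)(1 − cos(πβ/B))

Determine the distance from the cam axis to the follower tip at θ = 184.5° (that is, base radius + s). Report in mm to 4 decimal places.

seg 1 [0°–124.5°] uniform, h=16: full span → s += 16 → s = 16.0000
seg 2 [124.5°–170.8°] cycloidal, h=28: full span → s += 28 → s = 44.0000
seg 3 [170.8°–235.9°] cycloidal, h=6: θ=184.5° here. β=13.7, B=65.1. 6·(0.2104 − sin(2π·0.2104)/(2π)) = 0.3371 → s = 44.3371
radial distance = base radius + s = 27 + 44.3371 = 71.3371

71.3371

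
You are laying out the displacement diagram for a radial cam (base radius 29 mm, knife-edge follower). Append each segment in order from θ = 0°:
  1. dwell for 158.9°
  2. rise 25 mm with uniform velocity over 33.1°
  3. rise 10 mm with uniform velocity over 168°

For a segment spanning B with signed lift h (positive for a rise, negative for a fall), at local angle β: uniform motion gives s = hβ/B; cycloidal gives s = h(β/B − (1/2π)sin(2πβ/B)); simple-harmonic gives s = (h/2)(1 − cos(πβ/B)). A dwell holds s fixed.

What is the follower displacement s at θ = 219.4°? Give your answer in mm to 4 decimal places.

seg 1 [0°–158.9°] dwell: s stays 0.0000
seg 2 [158.9°–192°] uniform, h=25: full span → s += 25 → s = 25.0000
seg 3 [192°–360°] uniform, h=10: θ=219.4° here. β=27.4, B=168. 10·27.4/168 = 1.6310 → s = 26.6310

26.6310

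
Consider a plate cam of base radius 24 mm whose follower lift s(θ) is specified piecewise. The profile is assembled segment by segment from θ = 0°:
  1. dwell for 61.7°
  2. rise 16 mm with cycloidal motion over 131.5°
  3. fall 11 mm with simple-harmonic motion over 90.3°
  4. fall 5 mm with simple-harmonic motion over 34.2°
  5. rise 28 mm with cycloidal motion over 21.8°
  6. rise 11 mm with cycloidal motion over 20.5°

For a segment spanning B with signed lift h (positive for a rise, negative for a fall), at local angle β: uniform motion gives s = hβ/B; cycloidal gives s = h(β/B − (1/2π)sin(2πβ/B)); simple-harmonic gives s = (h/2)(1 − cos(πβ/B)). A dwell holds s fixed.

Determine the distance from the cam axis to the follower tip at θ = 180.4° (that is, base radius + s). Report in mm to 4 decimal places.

seg 1 [0°–61.7°] dwell: s stays 0.0000
seg 2 [61.7°–193.2°] cycloidal, h=16: θ=180.4° here. β=118.7, B=131.5. 16·(0.9027 − sin(2π·0.9027)/(2π)) = 15.9047 → s = 15.9047
radial distance = base radius + s = 24 + 15.9047 = 39.9047

39.9047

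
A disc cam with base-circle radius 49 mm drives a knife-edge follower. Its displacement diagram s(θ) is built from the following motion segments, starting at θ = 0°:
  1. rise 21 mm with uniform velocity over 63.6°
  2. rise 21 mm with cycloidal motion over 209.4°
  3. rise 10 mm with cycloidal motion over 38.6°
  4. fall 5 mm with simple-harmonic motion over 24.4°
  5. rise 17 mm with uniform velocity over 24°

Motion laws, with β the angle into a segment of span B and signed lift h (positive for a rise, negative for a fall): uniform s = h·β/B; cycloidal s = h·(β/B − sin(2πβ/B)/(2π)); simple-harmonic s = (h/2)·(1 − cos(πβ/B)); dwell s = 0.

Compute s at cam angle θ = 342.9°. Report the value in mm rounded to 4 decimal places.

seg 1 [0°–63.6°] uniform, h=21: full span → s += 21 → s = 21.0000
seg 2 [63.6°–273°] cycloidal, h=21: full span → s += 21 → s = 42.0000
seg 3 [273°–311.6°] cycloidal, h=10: full span → s += 10 → s = 52.0000
seg 4 [311.6°–336°] simple-harmonic, h=-5: full span → s += -5 → s = 47.0000
seg 5 [336°–360°] uniform, h=17: θ=342.9° here. β=6.9, B=24. 17·6.9/24 = 4.8875 → s = 51.8875

51.8875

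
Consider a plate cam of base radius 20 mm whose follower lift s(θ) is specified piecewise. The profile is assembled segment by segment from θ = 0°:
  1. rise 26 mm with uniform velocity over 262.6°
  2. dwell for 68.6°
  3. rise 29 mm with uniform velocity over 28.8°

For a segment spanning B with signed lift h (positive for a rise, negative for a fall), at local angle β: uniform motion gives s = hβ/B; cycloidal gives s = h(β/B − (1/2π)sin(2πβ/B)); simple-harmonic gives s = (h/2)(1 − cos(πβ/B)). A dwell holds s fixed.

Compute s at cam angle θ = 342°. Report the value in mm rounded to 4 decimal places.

seg 1 [0°–262.6°] uniform, h=26: full span → s += 26 → s = 26.0000
seg 2 [262.6°–331.2°] dwell: s stays 26.0000
seg 3 [331.2°–360°] uniform, h=29: θ=342° here. β=10.8, B=28.8. 29·10.8/28.8 = 10.8750 → s = 36.8750

36.8750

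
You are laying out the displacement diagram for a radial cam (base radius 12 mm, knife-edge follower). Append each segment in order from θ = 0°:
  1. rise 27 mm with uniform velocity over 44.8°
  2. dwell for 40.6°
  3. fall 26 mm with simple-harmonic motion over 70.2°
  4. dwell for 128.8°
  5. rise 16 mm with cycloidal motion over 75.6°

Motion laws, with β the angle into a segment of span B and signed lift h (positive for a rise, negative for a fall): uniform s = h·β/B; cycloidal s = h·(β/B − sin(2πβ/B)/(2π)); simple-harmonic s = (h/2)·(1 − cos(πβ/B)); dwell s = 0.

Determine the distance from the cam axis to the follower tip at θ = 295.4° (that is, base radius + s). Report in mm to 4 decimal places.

seg 1 [0°–44.8°] uniform, h=27: full span → s += 27 → s = 27.0000
seg 2 [44.8°–85.4°] dwell: s stays 27.0000
seg 3 [85.4°–155.6°] simple-harmonic, h=-26: full span → s += -26 → s = 1.0000
seg 4 [155.6°–284.4°] dwell: s stays 1.0000
seg 5 [284.4°–360°] cycloidal, h=16: θ=295.4° here. β=11, B=75.6. 16·(0.1455 − sin(2π·0.1455)/(2π)) = 0.3110 → s = 1.3110
radial distance = base radius + s = 12 + 1.3110 = 13.3110

13.3110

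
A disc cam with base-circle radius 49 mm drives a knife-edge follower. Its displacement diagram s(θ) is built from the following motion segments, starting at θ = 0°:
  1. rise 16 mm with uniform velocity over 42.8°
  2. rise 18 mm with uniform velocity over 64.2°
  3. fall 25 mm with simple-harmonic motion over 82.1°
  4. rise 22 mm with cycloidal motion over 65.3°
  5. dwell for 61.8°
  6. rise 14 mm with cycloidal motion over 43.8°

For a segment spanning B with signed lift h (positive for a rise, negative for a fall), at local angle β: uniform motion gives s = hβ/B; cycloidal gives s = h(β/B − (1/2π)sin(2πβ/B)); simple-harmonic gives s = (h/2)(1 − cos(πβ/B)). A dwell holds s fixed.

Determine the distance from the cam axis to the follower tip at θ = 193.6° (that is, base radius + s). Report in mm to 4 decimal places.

seg 1 [0°–42.8°] uniform, h=16: full span → s += 16 → s = 16.0000
seg 2 [42.8°–107°] uniform, h=18: full span → s += 18 → s = 34.0000
seg 3 [107°–189.1°] simple-harmonic, h=-25: full span → s += -25 → s = 9.0000
seg 4 [189.1°–254.4°] cycloidal, h=22: θ=193.6° here. β=4.5, B=65.3. 22·(0.0689 − sin(2π·0.0689)/(2π)) = 0.0469 → s = 9.0469
radial distance = base radius + s = 49 + 9.0469 = 58.0469

58.0469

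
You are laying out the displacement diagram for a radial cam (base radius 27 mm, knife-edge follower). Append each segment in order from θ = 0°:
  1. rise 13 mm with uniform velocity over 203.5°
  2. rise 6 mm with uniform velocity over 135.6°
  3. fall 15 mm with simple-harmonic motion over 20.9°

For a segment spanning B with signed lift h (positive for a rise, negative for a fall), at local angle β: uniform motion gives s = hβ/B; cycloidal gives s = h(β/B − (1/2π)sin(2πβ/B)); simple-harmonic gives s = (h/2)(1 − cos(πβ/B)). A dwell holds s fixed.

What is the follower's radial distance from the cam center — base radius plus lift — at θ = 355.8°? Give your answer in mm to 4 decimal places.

seg 1 [0°–203.5°] uniform, h=13: full span → s += 13 → s = 13.0000
seg 2 [203.5°–339.1°] uniform, h=6: full span → s += 6 → s = 19.0000
seg 3 [339.1°–360°] simple-harmonic, h=-15: θ=355.8° here. β=16.7, B=20.9. -15/2·(1 − cos(π·0.7990)) = -13.5543 → s = 5.4457
radial distance = base radius + s = 27 + 5.4457 = 32.4457

32.4457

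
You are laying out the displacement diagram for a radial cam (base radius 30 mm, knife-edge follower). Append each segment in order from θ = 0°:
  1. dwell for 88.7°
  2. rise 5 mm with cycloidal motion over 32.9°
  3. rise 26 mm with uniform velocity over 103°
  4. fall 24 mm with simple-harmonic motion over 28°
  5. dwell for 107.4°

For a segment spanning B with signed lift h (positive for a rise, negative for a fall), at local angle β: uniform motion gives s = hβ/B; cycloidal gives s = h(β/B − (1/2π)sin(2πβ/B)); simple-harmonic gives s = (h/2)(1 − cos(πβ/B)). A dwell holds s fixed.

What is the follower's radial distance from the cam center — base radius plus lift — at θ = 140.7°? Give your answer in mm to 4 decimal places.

seg 1 [0°–88.7°] dwell: s stays 0.0000
seg 2 [88.7°–121.6°] cycloidal, h=5: full span → s += 5 → s = 5.0000
seg 3 [121.6°–224.6°] uniform, h=26: θ=140.7° here. β=19.1, B=103. 26·19.1/103 = 4.8214 → s = 9.8214
radial distance = base radius + s = 30 + 9.8214 = 39.8214

39.8214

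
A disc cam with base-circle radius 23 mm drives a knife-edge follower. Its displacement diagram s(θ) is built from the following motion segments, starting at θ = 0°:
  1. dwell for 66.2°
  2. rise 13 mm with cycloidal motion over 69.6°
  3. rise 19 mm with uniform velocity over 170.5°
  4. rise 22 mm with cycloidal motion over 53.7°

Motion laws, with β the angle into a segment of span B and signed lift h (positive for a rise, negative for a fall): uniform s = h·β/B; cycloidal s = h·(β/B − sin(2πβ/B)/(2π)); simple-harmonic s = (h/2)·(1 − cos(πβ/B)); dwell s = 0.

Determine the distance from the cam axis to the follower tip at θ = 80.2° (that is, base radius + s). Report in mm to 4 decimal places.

seg 1 [0°–66.2°] dwell: s stays 0.0000
seg 2 [66.2°–135.8°] cycloidal, h=13: θ=80.2° here. β=14, B=69.6. 13·(0.2011 − sin(2π·0.2011)/(2π)) = 0.6426 → s = 0.6426
radial distance = base radius + s = 23 + 0.6426 = 23.6426

23.6426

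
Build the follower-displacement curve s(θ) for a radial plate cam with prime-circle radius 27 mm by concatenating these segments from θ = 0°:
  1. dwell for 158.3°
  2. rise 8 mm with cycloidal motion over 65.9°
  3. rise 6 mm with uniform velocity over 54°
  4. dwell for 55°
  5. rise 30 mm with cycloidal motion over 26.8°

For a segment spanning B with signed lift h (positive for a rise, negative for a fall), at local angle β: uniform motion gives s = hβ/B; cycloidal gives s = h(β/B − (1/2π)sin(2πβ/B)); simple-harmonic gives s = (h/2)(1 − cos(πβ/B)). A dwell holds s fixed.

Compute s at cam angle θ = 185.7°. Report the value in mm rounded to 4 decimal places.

seg 1 [0°–158.3°] dwell: s stays 0.0000
seg 2 [158.3°–224.2°] cycloidal, h=8: θ=185.7° here. β=27.4, B=65.9. 8·(0.4158 − sin(2π·0.4158)/(2π)) = 2.6835 → s = 2.6835

2.6835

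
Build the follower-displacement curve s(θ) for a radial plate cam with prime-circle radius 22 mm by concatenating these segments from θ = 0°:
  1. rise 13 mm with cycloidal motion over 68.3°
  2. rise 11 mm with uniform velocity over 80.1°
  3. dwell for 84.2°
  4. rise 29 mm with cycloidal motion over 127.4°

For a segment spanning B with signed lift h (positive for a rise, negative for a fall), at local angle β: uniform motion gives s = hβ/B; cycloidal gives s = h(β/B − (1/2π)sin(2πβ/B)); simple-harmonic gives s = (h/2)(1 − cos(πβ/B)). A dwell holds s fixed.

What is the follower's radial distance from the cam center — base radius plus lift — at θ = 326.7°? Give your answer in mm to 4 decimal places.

seg 1 [0°–68.3°] cycloidal, h=13: full span → s += 13 → s = 13.0000
seg 2 [68.3°–148.4°] uniform, h=11: full span → s += 11 → s = 24.0000
seg 3 [148.4°–232.6°] dwell: s stays 24.0000
seg 4 [232.6°–360°] cycloidal, h=29: θ=326.7° here. β=94.1, B=127.4. 29·(0.7386 − sin(2π·0.7386)/(2π)) = 26.0236 → s = 50.0236
radial distance = base radius + s = 22 + 50.0236 = 72.0236

72.0236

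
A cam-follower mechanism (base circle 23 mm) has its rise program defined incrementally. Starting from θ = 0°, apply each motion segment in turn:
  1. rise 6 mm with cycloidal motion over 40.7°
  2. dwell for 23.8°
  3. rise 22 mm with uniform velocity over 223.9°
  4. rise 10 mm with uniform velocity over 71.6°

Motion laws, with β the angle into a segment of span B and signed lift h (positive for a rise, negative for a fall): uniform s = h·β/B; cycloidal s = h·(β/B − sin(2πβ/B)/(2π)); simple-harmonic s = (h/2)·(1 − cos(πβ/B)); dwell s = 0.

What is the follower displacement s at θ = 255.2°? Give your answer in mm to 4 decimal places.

seg 1 [0°–40.7°] cycloidal, h=6: full span → s += 6 → s = 6.0000
seg 2 [40.7°–64.5°] dwell: s stays 6.0000
seg 3 [64.5°–288.4°] uniform, h=22: θ=255.2° here. β=190.7, B=223.9. 22·190.7/223.9 = 18.7378 → s = 24.7378

24.7378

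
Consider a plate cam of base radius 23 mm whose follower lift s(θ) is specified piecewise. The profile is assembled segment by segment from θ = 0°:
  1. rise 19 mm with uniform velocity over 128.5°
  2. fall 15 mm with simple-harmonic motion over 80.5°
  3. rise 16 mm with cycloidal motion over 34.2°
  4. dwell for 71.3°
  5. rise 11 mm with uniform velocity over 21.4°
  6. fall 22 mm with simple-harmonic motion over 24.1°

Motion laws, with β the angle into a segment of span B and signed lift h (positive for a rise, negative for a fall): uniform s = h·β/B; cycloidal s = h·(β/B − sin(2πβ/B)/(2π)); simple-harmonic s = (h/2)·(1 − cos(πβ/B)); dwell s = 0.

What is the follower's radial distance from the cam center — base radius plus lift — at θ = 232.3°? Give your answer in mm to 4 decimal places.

seg 1 [0°–128.5°] uniform, h=19: full span → s += 19 → s = 19.0000
seg 2 [128.5°–209°] simple-harmonic, h=-15: full span → s += -15 → s = 4.0000
seg 3 [209°–243.2°] cycloidal, h=16: θ=232.3° here. β=23.3, B=34.2. 16·(0.6813 − sin(2π·0.6813)/(2π)) = 13.2134 → s = 17.2134
radial distance = base radius + s = 23 + 17.2134 = 40.2134

40.2134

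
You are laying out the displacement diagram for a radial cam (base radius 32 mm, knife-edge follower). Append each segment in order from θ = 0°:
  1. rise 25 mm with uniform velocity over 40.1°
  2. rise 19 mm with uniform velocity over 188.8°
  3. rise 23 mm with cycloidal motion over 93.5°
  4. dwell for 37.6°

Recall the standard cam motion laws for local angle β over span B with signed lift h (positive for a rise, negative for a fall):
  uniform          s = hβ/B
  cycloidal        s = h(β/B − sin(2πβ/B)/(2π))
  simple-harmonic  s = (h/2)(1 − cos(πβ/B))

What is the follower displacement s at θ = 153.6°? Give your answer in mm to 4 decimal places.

seg 1 [0°–40.1°] uniform, h=25: full span → s += 25 → s = 25.0000
seg 2 [40.1°–228.9°] uniform, h=19: θ=153.6° here. β=113.5, B=188.8. 19·113.5/188.8 = 11.4221 → s = 36.4221

36.4221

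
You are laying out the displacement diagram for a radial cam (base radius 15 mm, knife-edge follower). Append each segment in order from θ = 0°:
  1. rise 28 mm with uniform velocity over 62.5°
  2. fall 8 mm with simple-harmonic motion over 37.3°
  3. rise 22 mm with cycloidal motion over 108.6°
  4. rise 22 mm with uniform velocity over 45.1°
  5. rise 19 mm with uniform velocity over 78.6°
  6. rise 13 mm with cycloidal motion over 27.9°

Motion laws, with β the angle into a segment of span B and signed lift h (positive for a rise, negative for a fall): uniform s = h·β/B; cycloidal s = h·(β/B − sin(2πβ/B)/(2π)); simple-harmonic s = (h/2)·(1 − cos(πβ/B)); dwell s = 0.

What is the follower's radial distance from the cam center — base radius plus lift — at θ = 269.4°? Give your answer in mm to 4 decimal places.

seg 1 [0°–62.5°] uniform, h=28: full span → s += 28 → s = 28.0000
seg 2 [62.5°–99.8°] simple-harmonic, h=-8: full span → s += -8 → s = 20.0000
seg 3 [99.8°–208.4°] cycloidal, h=22: full span → s += 22 → s = 42.0000
seg 4 [208.4°–253.5°] uniform, h=22: full span → s += 22 → s = 64.0000
seg 5 [253.5°–332.1°] uniform, h=19: θ=269.4° here. β=15.9, B=78.6. 19·15.9/78.6 = 3.8435 → s = 67.8435
radial distance = base radius + s = 15 + 67.8435 = 82.8435

82.8435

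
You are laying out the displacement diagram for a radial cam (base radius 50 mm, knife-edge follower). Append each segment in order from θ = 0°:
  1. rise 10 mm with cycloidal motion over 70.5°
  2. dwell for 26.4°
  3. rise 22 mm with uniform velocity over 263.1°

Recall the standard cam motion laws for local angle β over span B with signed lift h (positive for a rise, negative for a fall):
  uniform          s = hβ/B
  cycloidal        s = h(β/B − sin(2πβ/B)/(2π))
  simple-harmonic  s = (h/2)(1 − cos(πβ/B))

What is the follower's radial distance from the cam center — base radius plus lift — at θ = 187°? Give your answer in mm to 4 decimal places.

seg 1 [0°–70.5°] cycloidal, h=10: full span → s += 10 → s = 10.0000
seg 2 [70.5°–96.9°] dwell: s stays 10.0000
seg 3 [96.9°–360°] uniform, h=22: θ=187° here. β=90.1, B=263.1. 22·90.1/263.1 = 7.5340 → s = 17.5340
radial distance = base radius + s = 50 + 17.5340 = 67.5340

67.5340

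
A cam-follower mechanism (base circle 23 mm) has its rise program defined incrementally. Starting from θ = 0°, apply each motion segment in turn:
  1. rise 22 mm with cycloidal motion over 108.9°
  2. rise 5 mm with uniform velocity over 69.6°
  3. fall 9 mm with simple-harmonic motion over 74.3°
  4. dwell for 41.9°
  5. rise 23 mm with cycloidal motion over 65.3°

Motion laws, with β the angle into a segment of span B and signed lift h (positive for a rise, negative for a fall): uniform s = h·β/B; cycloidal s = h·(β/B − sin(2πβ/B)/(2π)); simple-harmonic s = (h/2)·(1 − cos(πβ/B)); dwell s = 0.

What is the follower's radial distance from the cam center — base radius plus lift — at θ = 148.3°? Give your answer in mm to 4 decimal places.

seg 1 [0°–108.9°] cycloidal, h=22: full span → s += 22 → s = 22.0000
seg 2 [108.9°–178.5°] uniform, h=5: θ=148.3° here. β=39.4, B=69.6. 5·39.4/69.6 = 2.8305 → s = 24.8305
radial distance = base radius + s = 23 + 24.8305 = 47.8305

47.8305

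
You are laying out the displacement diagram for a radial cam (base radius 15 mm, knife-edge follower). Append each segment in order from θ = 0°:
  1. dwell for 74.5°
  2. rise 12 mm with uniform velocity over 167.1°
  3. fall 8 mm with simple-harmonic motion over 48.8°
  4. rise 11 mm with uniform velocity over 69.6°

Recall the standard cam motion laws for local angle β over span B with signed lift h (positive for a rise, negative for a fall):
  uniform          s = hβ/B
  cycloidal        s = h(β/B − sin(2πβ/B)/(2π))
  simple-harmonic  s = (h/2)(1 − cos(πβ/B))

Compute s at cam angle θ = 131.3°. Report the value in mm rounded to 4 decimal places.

seg 1 [0°–74.5°] dwell: s stays 0.0000
seg 2 [74.5°–241.6°] uniform, h=12: θ=131.3° here. β=56.8, B=167.1. 12·56.8/167.1 = 4.0790 → s = 4.0790

4.0790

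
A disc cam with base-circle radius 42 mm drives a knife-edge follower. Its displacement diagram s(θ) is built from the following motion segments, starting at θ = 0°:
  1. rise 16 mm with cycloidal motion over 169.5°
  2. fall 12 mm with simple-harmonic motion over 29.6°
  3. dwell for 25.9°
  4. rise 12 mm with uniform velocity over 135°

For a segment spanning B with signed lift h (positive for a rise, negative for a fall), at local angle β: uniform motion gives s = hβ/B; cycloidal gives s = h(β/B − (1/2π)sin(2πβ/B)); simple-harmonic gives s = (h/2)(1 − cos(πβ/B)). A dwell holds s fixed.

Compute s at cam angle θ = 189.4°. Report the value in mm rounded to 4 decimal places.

seg 1 [0°–169.5°] cycloidal, h=16: full span → s += 16 → s = 16.0000
seg 2 [169.5°–199.1°] simple-harmonic, h=-12: θ=189.4° here. β=19.9, B=29.6. -12/2·(1 − cos(π·0.6723)) = -9.0914 → s = 6.9086

6.9086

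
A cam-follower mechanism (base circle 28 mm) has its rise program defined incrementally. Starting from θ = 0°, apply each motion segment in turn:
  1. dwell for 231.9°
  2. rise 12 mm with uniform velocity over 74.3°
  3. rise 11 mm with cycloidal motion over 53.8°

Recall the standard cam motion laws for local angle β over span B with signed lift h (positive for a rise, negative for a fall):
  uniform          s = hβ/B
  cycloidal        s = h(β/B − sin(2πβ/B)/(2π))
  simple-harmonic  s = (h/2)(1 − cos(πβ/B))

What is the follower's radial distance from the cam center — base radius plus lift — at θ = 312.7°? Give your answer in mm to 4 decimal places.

seg 1 [0°–231.9°] dwell: s stays 0.0000
seg 2 [231.9°–306.2°] uniform, h=12: full span → s += 12 → s = 12.0000
seg 3 [306.2°–360°] cycloidal, h=11: θ=312.7° here. β=6.5, B=53.8. 11·(0.1208 − sin(2π·0.1208)/(2π)) = 0.1240 → s = 12.1240
radial distance = base radius + s = 28 + 12.1240 = 40.1240

40.1240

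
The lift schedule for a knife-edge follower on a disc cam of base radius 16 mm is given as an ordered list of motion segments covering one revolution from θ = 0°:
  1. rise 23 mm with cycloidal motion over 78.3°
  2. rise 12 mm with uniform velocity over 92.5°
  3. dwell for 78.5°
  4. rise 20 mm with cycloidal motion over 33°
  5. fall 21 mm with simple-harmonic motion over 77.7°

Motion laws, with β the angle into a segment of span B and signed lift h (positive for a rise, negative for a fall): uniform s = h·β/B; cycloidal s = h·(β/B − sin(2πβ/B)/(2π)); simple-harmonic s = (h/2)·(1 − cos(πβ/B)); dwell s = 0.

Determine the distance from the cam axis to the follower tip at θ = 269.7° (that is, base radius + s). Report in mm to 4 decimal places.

seg 1 [0°–78.3°] cycloidal, h=23: full span → s += 23 → s = 23.0000
seg 2 [78.3°–170.8°] uniform, h=12: full span → s += 12 → s = 35.0000
seg 3 [170.8°–249.3°] dwell: s stays 35.0000
seg 4 [249.3°–282.3°] cycloidal, h=20: θ=269.7° here. β=20.4, B=33. 20·(0.6182 − sin(2π·0.6182)/(2π)) = 14.5160 → s = 49.5160
radial distance = base radius + s = 16 + 49.5160 = 65.5160

65.5160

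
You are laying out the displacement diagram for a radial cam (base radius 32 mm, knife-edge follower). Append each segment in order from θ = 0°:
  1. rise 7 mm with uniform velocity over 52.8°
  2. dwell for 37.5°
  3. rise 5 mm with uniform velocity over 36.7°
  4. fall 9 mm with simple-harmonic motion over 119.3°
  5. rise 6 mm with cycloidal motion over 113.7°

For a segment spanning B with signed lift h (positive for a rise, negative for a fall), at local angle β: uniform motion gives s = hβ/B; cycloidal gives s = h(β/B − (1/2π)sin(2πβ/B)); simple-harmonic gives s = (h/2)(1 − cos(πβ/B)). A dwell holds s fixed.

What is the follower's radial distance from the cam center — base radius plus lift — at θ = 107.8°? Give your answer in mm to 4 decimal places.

seg 1 [0°–52.8°] uniform, h=7: full span → s += 7 → s = 7.0000
seg 2 [52.8°–90.3°] dwell: s stays 7.0000
seg 3 [90.3°–127°] uniform, h=5: θ=107.8° here. β=17.5, B=36.7. 5·17.5/36.7 = 2.3842 → s = 9.3842
radial distance = base radius + s = 32 + 9.3842 = 41.3842

41.3842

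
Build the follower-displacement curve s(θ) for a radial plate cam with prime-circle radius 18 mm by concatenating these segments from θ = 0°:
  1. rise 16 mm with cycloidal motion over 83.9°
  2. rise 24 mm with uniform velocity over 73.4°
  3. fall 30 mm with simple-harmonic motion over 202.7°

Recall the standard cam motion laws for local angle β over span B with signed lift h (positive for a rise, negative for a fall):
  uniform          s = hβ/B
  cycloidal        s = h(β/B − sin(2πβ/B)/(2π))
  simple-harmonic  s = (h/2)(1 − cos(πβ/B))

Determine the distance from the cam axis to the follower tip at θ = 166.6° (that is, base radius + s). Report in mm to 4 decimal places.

seg 1 [0°–83.9°] cycloidal, h=16: full span → s += 16 → s = 16.0000
seg 2 [83.9°–157.3°] uniform, h=24: full span → s += 24 → s = 40.0000
seg 3 [157.3°–360°] simple-harmonic, h=-30: θ=166.6° here. β=9.3, B=202.7. -30/2·(1 − cos(π·0.0459)) = -0.1555 → s = 39.8445
radial distance = base radius + s = 18 + 39.8445 = 57.8445

57.8445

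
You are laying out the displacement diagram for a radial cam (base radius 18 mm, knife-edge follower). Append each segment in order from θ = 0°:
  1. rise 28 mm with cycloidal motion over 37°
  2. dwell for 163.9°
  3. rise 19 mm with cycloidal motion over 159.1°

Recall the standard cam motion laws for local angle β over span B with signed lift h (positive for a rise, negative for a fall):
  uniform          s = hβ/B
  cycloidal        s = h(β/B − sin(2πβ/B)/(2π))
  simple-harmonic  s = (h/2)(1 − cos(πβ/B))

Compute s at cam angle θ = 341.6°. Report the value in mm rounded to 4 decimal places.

seg 1 [0°–37°] cycloidal, h=28: full span → s += 28 → s = 28.0000
seg 2 [37°–200.9°] dwell: s stays 28.0000
seg 3 [200.9°–360°] cycloidal, h=19: θ=341.6° here. β=140.7, B=159.1. 19·(0.8843 − sin(2π·0.8843)/(2π)) = 18.8117 → s = 46.8117

46.8117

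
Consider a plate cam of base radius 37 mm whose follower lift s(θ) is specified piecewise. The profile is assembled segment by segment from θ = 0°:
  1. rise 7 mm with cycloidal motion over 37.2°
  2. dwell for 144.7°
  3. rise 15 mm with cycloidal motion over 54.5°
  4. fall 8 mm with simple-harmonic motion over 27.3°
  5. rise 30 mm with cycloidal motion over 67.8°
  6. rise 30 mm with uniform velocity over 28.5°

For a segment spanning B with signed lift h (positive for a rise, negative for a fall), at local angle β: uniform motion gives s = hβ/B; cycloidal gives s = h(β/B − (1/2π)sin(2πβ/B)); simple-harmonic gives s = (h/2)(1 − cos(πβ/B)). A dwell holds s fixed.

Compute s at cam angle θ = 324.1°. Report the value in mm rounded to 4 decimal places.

seg 1 [0°–37.2°] cycloidal, h=7: full span → s += 7 → s = 7.0000
seg 2 [37.2°–181.9°] dwell: s stays 7.0000
seg 3 [181.9°–236.4°] cycloidal, h=15: full span → s += 15 → s = 22.0000
seg 4 [236.4°–263.7°] simple-harmonic, h=-8: full span → s += -8 → s = 14.0000
seg 5 [263.7°–331.5°] cycloidal, h=30: θ=324.1° here. β=60.4, B=67.8. 30·(0.8909 − sin(2π·0.8909)/(2π)) = 29.7493 → s = 43.7493

43.7493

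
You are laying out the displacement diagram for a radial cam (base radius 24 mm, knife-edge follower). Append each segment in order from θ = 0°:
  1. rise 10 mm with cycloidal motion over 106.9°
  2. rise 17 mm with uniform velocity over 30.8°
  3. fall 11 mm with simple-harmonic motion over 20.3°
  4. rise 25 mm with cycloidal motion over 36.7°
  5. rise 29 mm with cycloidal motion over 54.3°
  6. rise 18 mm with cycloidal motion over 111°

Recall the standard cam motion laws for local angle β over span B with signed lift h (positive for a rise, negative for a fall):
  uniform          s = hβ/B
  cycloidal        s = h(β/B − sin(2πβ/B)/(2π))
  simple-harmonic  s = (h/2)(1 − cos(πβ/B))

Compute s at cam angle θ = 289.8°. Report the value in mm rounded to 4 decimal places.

seg 1 [0°–106.9°] cycloidal, h=10: full span → s += 10 → s = 10.0000
seg 2 [106.9°–137.7°] uniform, h=17: full span → s += 17 → s = 27.0000
seg 3 [137.7°–158°] simple-harmonic, h=-11: full span → s += -11 → s = 16.0000
seg 4 [158°–194.7°] cycloidal, h=25: full span → s += 25 → s = 41.0000
seg 5 [194.7°–249°] cycloidal, h=29: full span → s += 29 → s = 70.0000
seg 6 [249°–360°] cycloidal, h=18: θ=289.8° here. β=40.8, B=111. 18·(0.3676 − sin(2π·0.3676)/(2π)) = 4.4981 → s = 74.4981

74.4981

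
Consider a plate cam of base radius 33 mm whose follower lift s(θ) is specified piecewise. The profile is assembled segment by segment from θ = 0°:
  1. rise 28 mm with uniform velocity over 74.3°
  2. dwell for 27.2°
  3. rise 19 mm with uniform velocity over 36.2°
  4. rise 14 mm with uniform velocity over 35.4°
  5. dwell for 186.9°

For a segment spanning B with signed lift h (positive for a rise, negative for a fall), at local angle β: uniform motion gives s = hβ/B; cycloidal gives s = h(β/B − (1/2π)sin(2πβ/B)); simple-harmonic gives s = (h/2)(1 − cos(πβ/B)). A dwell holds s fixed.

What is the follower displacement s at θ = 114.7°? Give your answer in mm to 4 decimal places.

seg 1 [0°–74.3°] uniform, h=28: full span → s += 28 → s = 28.0000
seg 2 [74.3°–101.5°] dwell: s stays 28.0000
seg 3 [101.5°–137.7°] uniform, h=19: θ=114.7° here. β=13.2, B=36.2. 19·13.2/36.2 = 6.9282 → s = 34.9282

34.9282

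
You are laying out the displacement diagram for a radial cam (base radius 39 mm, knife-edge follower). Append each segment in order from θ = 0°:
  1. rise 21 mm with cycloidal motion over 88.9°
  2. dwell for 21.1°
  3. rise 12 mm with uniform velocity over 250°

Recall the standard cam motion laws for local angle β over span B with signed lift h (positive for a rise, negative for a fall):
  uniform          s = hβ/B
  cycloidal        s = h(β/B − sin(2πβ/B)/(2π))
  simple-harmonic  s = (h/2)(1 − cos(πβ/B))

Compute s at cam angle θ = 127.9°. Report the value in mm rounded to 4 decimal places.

seg 1 [0°–88.9°] cycloidal, h=21: full span → s += 21 → s = 21.0000
seg 2 [88.9°–110°] dwell: s stays 21.0000
seg 3 [110°–360°] uniform, h=12: θ=127.9° here. β=17.9, B=250. 12·17.9/250 = 0.8592 → s = 21.8592

21.8592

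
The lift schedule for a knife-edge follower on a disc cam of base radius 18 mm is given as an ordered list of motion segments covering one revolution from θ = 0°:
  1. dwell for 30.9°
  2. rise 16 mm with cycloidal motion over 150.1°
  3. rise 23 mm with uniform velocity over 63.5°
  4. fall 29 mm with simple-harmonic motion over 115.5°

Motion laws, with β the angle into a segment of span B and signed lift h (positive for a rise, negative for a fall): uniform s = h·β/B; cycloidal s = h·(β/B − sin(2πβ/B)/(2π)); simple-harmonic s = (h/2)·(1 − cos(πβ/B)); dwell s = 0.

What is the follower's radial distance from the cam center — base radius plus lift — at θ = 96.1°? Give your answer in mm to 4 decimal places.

seg 1 [0°–30.9°] dwell: s stays 0.0000
seg 2 [30.9°–181°] cycloidal, h=16: θ=96.1° here. β=65.2, B=150.1. 16·(0.4344 − sin(2π·0.4344)/(2π)) = 5.9296 → s = 5.9296
radial distance = base radius + s = 18 + 5.9296 = 23.9296

23.9296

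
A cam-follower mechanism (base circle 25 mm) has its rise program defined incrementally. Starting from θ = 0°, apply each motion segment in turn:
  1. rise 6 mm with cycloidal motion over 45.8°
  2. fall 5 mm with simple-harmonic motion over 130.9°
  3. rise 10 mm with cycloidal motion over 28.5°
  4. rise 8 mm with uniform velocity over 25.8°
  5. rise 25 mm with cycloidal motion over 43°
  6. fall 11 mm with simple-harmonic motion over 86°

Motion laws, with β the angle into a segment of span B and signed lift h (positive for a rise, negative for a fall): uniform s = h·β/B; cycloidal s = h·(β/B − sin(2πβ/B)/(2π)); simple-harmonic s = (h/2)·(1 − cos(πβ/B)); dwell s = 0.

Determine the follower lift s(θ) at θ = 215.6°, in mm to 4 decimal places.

seg 1 [0°–45.8°] cycloidal, h=6: full span → s += 6 → s = 6.0000
seg 2 [45.8°–176.7°] simple-harmonic, h=-5: full span → s += -5 → s = 1.0000
seg 3 [176.7°–205.2°] cycloidal, h=10: full span → s += 10 → s = 11.0000
seg 4 [205.2°–231°] uniform, h=8: θ=215.6° here. β=10.4, B=25.8. 8·10.4/25.8 = 3.2248 → s = 14.2248

14.2248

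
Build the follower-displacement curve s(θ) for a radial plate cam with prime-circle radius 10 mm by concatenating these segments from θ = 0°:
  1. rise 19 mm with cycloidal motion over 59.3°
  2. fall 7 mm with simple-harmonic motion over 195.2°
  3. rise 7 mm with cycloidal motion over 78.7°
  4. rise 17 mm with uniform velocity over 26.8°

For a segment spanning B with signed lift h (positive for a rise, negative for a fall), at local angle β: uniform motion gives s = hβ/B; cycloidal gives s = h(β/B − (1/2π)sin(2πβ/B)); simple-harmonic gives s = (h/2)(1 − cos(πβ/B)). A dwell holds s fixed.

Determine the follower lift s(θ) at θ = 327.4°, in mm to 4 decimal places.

seg 1 [0°–59.3°] cycloidal, h=19: full span → s += 19 → s = 19.0000
seg 2 [59.3°–254.5°] simple-harmonic, h=-7: full span → s += -7 → s = 12.0000
seg 3 [254.5°–333.2°] cycloidal, h=7: θ=327.4° here. β=72.9, B=78.7. 7·(0.9263 − sin(2π·0.9263)/(2π)) = 6.9818 → s = 18.9818

18.9818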